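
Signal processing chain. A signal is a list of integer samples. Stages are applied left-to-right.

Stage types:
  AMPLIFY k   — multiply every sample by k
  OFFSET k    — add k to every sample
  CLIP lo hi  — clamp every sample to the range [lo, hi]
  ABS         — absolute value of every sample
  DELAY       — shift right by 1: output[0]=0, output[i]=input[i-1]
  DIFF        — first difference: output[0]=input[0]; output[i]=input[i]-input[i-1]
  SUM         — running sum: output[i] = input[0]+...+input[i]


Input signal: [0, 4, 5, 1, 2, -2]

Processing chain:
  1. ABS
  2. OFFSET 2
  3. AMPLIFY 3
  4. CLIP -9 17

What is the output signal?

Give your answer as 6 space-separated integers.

Input: [0, 4, 5, 1, 2, -2]
Stage 1 (ABS): |0|=0, |4|=4, |5|=5, |1|=1, |2|=2, |-2|=2 -> [0, 4, 5, 1, 2, 2]
Stage 2 (OFFSET 2): 0+2=2, 4+2=6, 5+2=7, 1+2=3, 2+2=4, 2+2=4 -> [2, 6, 7, 3, 4, 4]
Stage 3 (AMPLIFY 3): 2*3=6, 6*3=18, 7*3=21, 3*3=9, 4*3=12, 4*3=12 -> [6, 18, 21, 9, 12, 12]
Stage 4 (CLIP -9 17): clip(6,-9,17)=6, clip(18,-9,17)=17, clip(21,-9,17)=17, clip(9,-9,17)=9, clip(12,-9,17)=12, clip(12,-9,17)=12 -> [6, 17, 17, 9, 12, 12]

Answer: 6 17 17 9 12 12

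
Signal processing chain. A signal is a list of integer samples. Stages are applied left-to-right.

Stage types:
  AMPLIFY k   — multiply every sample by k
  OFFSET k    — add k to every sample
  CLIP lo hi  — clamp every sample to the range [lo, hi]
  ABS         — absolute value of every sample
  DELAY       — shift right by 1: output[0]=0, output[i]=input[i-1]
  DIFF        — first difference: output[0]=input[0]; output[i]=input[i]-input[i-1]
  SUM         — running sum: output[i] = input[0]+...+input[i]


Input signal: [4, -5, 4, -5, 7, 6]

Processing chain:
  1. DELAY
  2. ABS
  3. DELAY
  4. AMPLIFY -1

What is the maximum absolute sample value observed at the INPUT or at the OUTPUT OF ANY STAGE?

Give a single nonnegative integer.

Input: [4, -5, 4, -5, 7, 6] (max |s|=7)
Stage 1 (DELAY): [0, 4, -5, 4, -5, 7] = [0, 4, -5, 4, -5, 7] -> [0, 4, -5, 4, -5, 7] (max |s|=7)
Stage 2 (ABS): |0|=0, |4|=4, |-5|=5, |4|=4, |-5|=5, |7|=7 -> [0, 4, 5, 4, 5, 7] (max |s|=7)
Stage 3 (DELAY): [0, 0, 4, 5, 4, 5] = [0, 0, 4, 5, 4, 5] -> [0, 0, 4, 5, 4, 5] (max |s|=5)
Stage 4 (AMPLIFY -1): 0*-1=0, 0*-1=0, 4*-1=-4, 5*-1=-5, 4*-1=-4, 5*-1=-5 -> [0, 0, -4, -5, -4, -5] (max |s|=5)
Overall max amplitude: 7

Answer: 7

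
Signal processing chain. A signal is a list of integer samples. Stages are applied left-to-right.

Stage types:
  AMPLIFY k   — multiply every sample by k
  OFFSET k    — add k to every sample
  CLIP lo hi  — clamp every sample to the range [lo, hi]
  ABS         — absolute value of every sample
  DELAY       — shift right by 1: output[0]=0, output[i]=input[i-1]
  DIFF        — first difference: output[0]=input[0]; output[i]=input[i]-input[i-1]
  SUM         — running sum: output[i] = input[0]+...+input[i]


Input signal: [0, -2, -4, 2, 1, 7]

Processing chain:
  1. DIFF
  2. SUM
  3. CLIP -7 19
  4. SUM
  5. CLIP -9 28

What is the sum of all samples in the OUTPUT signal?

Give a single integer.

Input: [0, -2, -4, 2, 1, 7]
Stage 1 (DIFF): s[0]=0, -2-0=-2, -4--2=-2, 2--4=6, 1-2=-1, 7-1=6 -> [0, -2, -2, 6, -1, 6]
Stage 2 (SUM): sum[0..0]=0, sum[0..1]=-2, sum[0..2]=-4, sum[0..3]=2, sum[0..4]=1, sum[0..5]=7 -> [0, -2, -4, 2, 1, 7]
Stage 3 (CLIP -7 19): clip(0,-7,19)=0, clip(-2,-7,19)=-2, clip(-4,-7,19)=-4, clip(2,-7,19)=2, clip(1,-7,19)=1, clip(7,-7,19)=7 -> [0, -2, -4, 2, 1, 7]
Stage 4 (SUM): sum[0..0]=0, sum[0..1]=-2, sum[0..2]=-6, sum[0..3]=-4, sum[0..4]=-3, sum[0..5]=4 -> [0, -2, -6, -4, -3, 4]
Stage 5 (CLIP -9 28): clip(0,-9,28)=0, clip(-2,-9,28)=-2, clip(-6,-9,28)=-6, clip(-4,-9,28)=-4, clip(-3,-9,28)=-3, clip(4,-9,28)=4 -> [0, -2, -6, -4, -3, 4]
Output sum: -11

Answer: -11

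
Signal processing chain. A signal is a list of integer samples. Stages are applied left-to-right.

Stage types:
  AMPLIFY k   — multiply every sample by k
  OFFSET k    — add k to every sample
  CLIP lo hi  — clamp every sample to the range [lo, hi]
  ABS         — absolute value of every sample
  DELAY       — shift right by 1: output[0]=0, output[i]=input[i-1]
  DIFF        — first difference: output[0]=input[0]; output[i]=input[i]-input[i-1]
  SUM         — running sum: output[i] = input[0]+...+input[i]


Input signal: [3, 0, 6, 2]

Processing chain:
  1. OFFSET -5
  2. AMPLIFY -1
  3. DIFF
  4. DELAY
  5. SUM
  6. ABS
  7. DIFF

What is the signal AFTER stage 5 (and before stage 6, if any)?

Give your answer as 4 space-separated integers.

Answer: 0 2 5 -1

Derivation:
Input: [3, 0, 6, 2]
Stage 1 (OFFSET -5): 3+-5=-2, 0+-5=-5, 6+-5=1, 2+-5=-3 -> [-2, -5, 1, -3]
Stage 2 (AMPLIFY -1): -2*-1=2, -5*-1=5, 1*-1=-1, -3*-1=3 -> [2, 5, -1, 3]
Stage 3 (DIFF): s[0]=2, 5-2=3, -1-5=-6, 3--1=4 -> [2, 3, -6, 4]
Stage 4 (DELAY): [0, 2, 3, -6] = [0, 2, 3, -6] -> [0, 2, 3, -6]
Stage 5 (SUM): sum[0..0]=0, sum[0..1]=2, sum[0..2]=5, sum[0..3]=-1 -> [0, 2, 5, -1]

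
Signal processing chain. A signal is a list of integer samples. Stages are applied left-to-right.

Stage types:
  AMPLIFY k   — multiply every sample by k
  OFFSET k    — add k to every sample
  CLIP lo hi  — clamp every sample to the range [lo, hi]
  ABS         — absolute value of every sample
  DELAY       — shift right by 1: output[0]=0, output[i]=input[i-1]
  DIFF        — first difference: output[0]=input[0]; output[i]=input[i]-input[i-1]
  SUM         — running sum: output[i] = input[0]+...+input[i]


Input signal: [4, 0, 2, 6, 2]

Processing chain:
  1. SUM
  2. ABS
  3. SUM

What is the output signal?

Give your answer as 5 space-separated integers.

Answer: 4 8 14 26 40

Derivation:
Input: [4, 0, 2, 6, 2]
Stage 1 (SUM): sum[0..0]=4, sum[0..1]=4, sum[0..2]=6, sum[0..3]=12, sum[0..4]=14 -> [4, 4, 6, 12, 14]
Stage 2 (ABS): |4|=4, |4|=4, |6|=6, |12|=12, |14|=14 -> [4, 4, 6, 12, 14]
Stage 3 (SUM): sum[0..0]=4, sum[0..1]=8, sum[0..2]=14, sum[0..3]=26, sum[0..4]=40 -> [4, 8, 14, 26, 40]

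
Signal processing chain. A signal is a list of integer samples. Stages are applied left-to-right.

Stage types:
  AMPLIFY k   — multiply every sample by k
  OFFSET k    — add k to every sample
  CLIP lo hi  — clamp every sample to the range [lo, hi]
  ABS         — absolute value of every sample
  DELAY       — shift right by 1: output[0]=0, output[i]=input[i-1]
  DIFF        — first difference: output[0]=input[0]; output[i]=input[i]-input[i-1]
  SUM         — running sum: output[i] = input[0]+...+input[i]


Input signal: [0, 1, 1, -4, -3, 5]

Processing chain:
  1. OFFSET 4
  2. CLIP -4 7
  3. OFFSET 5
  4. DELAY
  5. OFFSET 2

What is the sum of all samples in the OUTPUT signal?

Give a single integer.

Answer: 52

Derivation:
Input: [0, 1, 1, -4, -3, 5]
Stage 1 (OFFSET 4): 0+4=4, 1+4=5, 1+4=5, -4+4=0, -3+4=1, 5+4=9 -> [4, 5, 5, 0, 1, 9]
Stage 2 (CLIP -4 7): clip(4,-4,7)=4, clip(5,-4,7)=5, clip(5,-4,7)=5, clip(0,-4,7)=0, clip(1,-4,7)=1, clip(9,-4,7)=7 -> [4, 5, 5, 0, 1, 7]
Stage 3 (OFFSET 5): 4+5=9, 5+5=10, 5+5=10, 0+5=5, 1+5=6, 7+5=12 -> [9, 10, 10, 5, 6, 12]
Stage 4 (DELAY): [0, 9, 10, 10, 5, 6] = [0, 9, 10, 10, 5, 6] -> [0, 9, 10, 10, 5, 6]
Stage 5 (OFFSET 2): 0+2=2, 9+2=11, 10+2=12, 10+2=12, 5+2=7, 6+2=8 -> [2, 11, 12, 12, 7, 8]
Output sum: 52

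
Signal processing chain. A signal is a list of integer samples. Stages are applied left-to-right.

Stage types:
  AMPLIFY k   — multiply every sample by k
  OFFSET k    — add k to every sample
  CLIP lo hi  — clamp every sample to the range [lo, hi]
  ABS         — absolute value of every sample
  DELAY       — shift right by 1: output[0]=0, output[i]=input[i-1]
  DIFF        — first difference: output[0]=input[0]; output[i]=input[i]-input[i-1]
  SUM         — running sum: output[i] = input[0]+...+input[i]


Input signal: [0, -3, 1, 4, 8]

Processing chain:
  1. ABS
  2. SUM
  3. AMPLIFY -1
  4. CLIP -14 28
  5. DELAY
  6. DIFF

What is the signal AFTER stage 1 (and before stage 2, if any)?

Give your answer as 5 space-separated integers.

Answer: 0 3 1 4 8

Derivation:
Input: [0, -3, 1, 4, 8]
Stage 1 (ABS): |0|=0, |-3|=3, |1|=1, |4|=4, |8|=8 -> [0, 3, 1, 4, 8]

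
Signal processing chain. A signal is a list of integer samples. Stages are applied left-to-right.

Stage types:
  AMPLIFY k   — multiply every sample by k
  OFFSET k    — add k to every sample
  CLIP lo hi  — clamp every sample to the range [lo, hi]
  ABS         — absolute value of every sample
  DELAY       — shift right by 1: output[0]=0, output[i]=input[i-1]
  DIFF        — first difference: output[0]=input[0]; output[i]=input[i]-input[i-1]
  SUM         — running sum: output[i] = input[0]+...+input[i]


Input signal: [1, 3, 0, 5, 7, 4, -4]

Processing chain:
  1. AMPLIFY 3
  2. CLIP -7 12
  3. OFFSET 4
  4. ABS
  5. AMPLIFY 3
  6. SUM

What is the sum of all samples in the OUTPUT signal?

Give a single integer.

Input: [1, 3, 0, 5, 7, 4, -4]
Stage 1 (AMPLIFY 3): 1*3=3, 3*3=9, 0*3=0, 5*3=15, 7*3=21, 4*3=12, -4*3=-12 -> [3, 9, 0, 15, 21, 12, -12]
Stage 2 (CLIP -7 12): clip(3,-7,12)=3, clip(9,-7,12)=9, clip(0,-7,12)=0, clip(15,-7,12)=12, clip(21,-7,12)=12, clip(12,-7,12)=12, clip(-12,-7,12)=-7 -> [3, 9, 0, 12, 12, 12, -7]
Stage 3 (OFFSET 4): 3+4=7, 9+4=13, 0+4=4, 12+4=16, 12+4=16, 12+4=16, -7+4=-3 -> [7, 13, 4, 16, 16, 16, -3]
Stage 4 (ABS): |7|=7, |13|=13, |4|=4, |16|=16, |16|=16, |16|=16, |-3|=3 -> [7, 13, 4, 16, 16, 16, 3]
Stage 5 (AMPLIFY 3): 7*3=21, 13*3=39, 4*3=12, 16*3=48, 16*3=48, 16*3=48, 3*3=9 -> [21, 39, 12, 48, 48, 48, 9]
Stage 6 (SUM): sum[0..0]=21, sum[0..1]=60, sum[0..2]=72, sum[0..3]=120, sum[0..4]=168, sum[0..5]=216, sum[0..6]=225 -> [21, 60, 72, 120, 168, 216, 225]
Output sum: 882

Answer: 882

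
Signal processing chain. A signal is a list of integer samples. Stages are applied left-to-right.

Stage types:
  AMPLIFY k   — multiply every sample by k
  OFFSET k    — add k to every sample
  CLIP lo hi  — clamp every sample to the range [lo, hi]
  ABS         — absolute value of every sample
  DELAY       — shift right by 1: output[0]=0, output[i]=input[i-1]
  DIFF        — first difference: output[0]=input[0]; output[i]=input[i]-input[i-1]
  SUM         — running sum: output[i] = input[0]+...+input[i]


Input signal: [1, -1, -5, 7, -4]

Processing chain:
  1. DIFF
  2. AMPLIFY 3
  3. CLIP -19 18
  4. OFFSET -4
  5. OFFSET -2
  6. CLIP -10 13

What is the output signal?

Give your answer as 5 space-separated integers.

Input: [1, -1, -5, 7, -4]
Stage 1 (DIFF): s[0]=1, -1-1=-2, -5--1=-4, 7--5=12, -4-7=-11 -> [1, -2, -4, 12, -11]
Stage 2 (AMPLIFY 3): 1*3=3, -2*3=-6, -4*3=-12, 12*3=36, -11*3=-33 -> [3, -6, -12, 36, -33]
Stage 3 (CLIP -19 18): clip(3,-19,18)=3, clip(-6,-19,18)=-6, clip(-12,-19,18)=-12, clip(36,-19,18)=18, clip(-33,-19,18)=-19 -> [3, -6, -12, 18, -19]
Stage 4 (OFFSET -4): 3+-4=-1, -6+-4=-10, -12+-4=-16, 18+-4=14, -19+-4=-23 -> [-1, -10, -16, 14, -23]
Stage 5 (OFFSET -2): -1+-2=-3, -10+-2=-12, -16+-2=-18, 14+-2=12, -23+-2=-25 -> [-3, -12, -18, 12, -25]
Stage 6 (CLIP -10 13): clip(-3,-10,13)=-3, clip(-12,-10,13)=-10, clip(-18,-10,13)=-10, clip(12,-10,13)=12, clip(-25,-10,13)=-10 -> [-3, -10, -10, 12, -10]

Answer: -3 -10 -10 12 -10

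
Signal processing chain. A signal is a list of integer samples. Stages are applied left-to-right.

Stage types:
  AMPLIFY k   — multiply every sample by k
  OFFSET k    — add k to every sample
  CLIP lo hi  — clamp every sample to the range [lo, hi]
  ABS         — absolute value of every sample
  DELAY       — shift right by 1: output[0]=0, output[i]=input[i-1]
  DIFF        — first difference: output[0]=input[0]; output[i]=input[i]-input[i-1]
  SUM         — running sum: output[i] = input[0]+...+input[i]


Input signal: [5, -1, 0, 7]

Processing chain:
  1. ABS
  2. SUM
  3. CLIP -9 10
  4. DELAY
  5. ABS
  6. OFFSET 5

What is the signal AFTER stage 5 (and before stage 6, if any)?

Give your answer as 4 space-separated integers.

Answer: 0 5 6 6

Derivation:
Input: [5, -1, 0, 7]
Stage 1 (ABS): |5|=5, |-1|=1, |0|=0, |7|=7 -> [5, 1, 0, 7]
Stage 2 (SUM): sum[0..0]=5, sum[0..1]=6, sum[0..2]=6, sum[0..3]=13 -> [5, 6, 6, 13]
Stage 3 (CLIP -9 10): clip(5,-9,10)=5, clip(6,-9,10)=6, clip(6,-9,10)=6, clip(13,-9,10)=10 -> [5, 6, 6, 10]
Stage 4 (DELAY): [0, 5, 6, 6] = [0, 5, 6, 6] -> [0, 5, 6, 6]
Stage 5 (ABS): |0|=0, |5|=5, |6|=6, |6|=6 -> [0, 5, 6, 6]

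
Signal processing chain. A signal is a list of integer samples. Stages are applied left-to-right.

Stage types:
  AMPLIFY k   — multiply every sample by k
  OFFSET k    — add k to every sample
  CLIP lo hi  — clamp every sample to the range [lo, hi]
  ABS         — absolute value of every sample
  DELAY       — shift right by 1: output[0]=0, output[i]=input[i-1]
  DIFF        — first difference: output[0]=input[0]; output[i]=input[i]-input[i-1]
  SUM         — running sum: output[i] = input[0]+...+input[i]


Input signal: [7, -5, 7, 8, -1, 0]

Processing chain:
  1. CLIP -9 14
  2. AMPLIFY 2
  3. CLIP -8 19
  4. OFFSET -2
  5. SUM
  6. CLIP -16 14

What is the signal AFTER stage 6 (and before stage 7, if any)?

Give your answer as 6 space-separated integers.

Input: [7, -5, 7, 8, -1, 0]
Stage 1 (CLIP -9 14): clip(7,-9,14)=7, clip(-5,-9,14)=-5, clip(7,-9,14)=7, clip(8,-9,14)=8, clip(-1,-9,14)=-1, clip(0,-9,14)=0 -> [7, -5, 7, 8, -1, 0]
Stage 2 (AMPLIFY 2): 7*2=14, -5*2=-10, 7*2=14, 8*2=16, -1*2=-2, 0*2=0 -> [14, -10, 14, 16, -2, 0]
Stage 3 (CLIP -8 19): clip(14,-8,19)=14, clip(-10,-8,19)=-8, clip(14,-8,19)=14, clip(16,-8,19)=16, clip(-2,-8,19)=-2, clip(0,-8,19)=0 -> [14, -8, 14, 16, -2, 0]
Stage 4 (OFFSET -2): 14+-2=12, -8+-2=-10, 14+-2=12, 16+-2=14, -2+-2=-4, 0+-2=-2 -> [12, -10, 12, 14, -4, -2]
Stage 5 (SUM): sum[0..0]=12, sum[0..1]=2, sum[0..2]=14, sum[0..3]=28, sum[0..4]=24, sum[0..5]=22 -> [12, 2, 14, 28, 24, 22]
Stage 6 (CLIP -16 14): clip(12,-16,14)=12, clip(2,-16,14)=2, clip(14,-16,14)=14, clip(28,-16,14)=14, clip(24,-16,14)=14, clip(22,-16,14)=14 -> [12, 2, 14, 14, 14, 14]

Answer: 12 2 14 14 14 14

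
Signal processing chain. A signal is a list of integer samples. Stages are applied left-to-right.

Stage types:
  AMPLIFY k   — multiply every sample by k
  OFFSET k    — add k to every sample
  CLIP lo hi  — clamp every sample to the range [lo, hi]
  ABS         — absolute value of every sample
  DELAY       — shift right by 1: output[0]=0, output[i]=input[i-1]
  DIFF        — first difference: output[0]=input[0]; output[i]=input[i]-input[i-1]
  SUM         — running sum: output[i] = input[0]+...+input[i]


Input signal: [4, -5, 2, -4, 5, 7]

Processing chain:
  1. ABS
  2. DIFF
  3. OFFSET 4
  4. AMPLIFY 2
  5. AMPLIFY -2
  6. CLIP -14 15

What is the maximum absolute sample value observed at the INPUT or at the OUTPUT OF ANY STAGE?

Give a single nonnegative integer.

Input: [4, -5, 2, -4, 5, 7] (max |s|=7)
Stage 1 (ABS): |4|=4, |-5|=5, |2|=2, |-4|=4, |5|=5, |7|=7 -> [4, 5, 2, 4, 5, 7] (max |s|=7)
Stage 2 (DIFF): s[0]=4, 5-4=1, 2-5=-3, 4-2=2, 5-4=1, 7-5=2 -> [4, 1, -3, 2, 1, 2] (max |s|=4)
Stage 3 (OFFSET 4): 4+4=8, 1+4=5, -3+4=1, 2+4=6, 1+4=5, 2+4=6 -> [8, 5, 1, 6, 5, 6] (max |s|=8)
Stage 4 (AMPLIFY 2): 8*2=16, 5*2=10, 1*2=2, 6*2=12, 5*2=10, 6*2=12 -> [16, 10, 2, 12, 10, 12] (max |s|=16)
Stage 5 (AMPLIFY -2): 16*-2=-32, 10*-2=-20, 2*-2=-4, 12*-2=-24, 10*-2=-20, 12*-2=-24 -> [-32, -20, -4, -24, -20, -24] (max |s|=32)
Stage 6 (CLIP -14 15): clip(-32,-14,15)=-14, clip(-20,-14,15)=-14, clip(-4,-14,15)=-4, clip(-24,-14,15)=-14, clip(-20,-14,15)=-14, clip(-24,-14,15)=-14 -> [-14, -14, -4, -14, -14, -14] (max |s|=14)
Overall max amplitude: 32

Answer: 32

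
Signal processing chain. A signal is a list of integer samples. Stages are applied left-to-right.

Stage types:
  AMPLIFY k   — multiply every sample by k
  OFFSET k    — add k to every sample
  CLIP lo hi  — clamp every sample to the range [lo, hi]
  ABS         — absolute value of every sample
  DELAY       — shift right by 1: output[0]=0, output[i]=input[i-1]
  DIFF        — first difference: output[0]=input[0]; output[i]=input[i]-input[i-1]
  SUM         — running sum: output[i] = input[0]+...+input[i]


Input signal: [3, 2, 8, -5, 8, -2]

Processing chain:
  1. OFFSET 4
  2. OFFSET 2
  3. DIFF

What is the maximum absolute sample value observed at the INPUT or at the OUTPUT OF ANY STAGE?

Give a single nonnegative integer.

Input: [3, 2, 8, -5, 8, -2] (max |s|=8)
Stage 1 (OFFSET 4): 3+4=7, 2+4=6, 8+4=12, -5+4=-1, 8+4=12, -2+4=2 -> [7, 6, 12, -1, 12, 2] (max |s|=12)
Stage 2 (OFFSET 2): 7+2=9, 6+2=8, 12+2=14, -1+2=1, 12+2=14, 2+2=4 -> [9, 8, 14, 1, 14, 4] (max |s|=14)
Stage 3 (DIFF): s[0]=9, 8-9=-1, 14-8=6, 1-14=-13, 14-1=13, 4-14=-10 -> [9, -1, 6, -13, 13, -10] (max |s|=13)
Overall max amplitude: 14

Answer: 14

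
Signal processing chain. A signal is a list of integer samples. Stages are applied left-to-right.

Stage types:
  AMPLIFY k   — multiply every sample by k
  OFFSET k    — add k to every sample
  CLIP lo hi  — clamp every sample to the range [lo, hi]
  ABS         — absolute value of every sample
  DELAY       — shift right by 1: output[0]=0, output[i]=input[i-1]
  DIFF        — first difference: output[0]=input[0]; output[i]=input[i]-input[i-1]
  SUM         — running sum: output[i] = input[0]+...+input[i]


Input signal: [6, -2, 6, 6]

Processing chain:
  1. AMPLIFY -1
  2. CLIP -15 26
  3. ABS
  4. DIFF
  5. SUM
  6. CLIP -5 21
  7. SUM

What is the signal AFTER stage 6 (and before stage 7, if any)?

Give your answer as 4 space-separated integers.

Input: [6, -2, 6, 6]
Stage 1 (AMPLIFY -1): 6*-1=-6, -2*-1=2, 6*-1=-6, 6*-1=-6 -> [-6, 2, -6, -6]
Stage 2 (CLIP -15 26): clip(-6,-15,26)=-6, clip(2,-15,26)=2, clip(-6,-15,26)=-6, clip(-6,-15,26)=-6 -> [-6, 2, -6, -6]
Stage 3 (ABS): |-6|=6, |2|=2, |-6|=6, |-6|=6 -> [6, 2, 6, 6]
Stage 4 (DIFF): s[0]=6, 2-6=-4, 6-2=4, 6-6=0 -> [6, -4, 4, 0]
Stage 5 (SUM): sum[0..0]=6, sum[0..1]=2, sum[0..2]=6, sum[0..3]=6 -> [6, 2, 6, 6]
Stage 6 (CLIP -5 21): clip(6,-5,21)=6, clip(2,-5,21)=2, clip(6,-5,21)=6, clip(6,-5,21)=6 -> [6, 2, 6, 6]

Answer: 6 2 6 6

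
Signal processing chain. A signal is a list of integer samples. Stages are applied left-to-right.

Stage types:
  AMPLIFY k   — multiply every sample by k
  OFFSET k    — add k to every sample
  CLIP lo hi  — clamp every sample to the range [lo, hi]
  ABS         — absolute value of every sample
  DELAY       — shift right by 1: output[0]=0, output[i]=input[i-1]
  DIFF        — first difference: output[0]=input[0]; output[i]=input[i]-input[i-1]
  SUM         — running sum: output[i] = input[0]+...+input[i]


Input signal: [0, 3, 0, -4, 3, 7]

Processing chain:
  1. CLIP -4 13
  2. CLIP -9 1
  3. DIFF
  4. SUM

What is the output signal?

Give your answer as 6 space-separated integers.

Input: [0, 3, 0, -4, 3, 7]
Stage 1 (CLIP -4 13): clip(0,-4,13)=0, clip(3,-4,13)=3, clip(0,-4,13)=0, clip(-4,-4,13)=-4, clip(3,-4,13)=3, clip(7,-4,13)=7 -> [0, 3, 0, -4, 3, 7]
Stage 2 (CLIP -9 1): clip(0,-9,1)=0, clip(3,-9,1)=1, clip(0,-9,1)=0, clip(-4,-9,1)=-4, clip(3,-9,1)=1, clip(7,-9,1)=1 -> [0, 1, 0, -4, 1, 1]
Stage 3 (DIFF): s[0]=0, 1-0=1, 0-1=-1, -4-0=-4, 1--4=5, 1-1=0 -> [0, 1, -1, -4, 5, 0]
Stage 4 (SUM): sum[0..0]=0, sum[0..1]=1, sum[0..2]=0, sum[0..3]=-4, sum[0..4]=1, sum[0..5]=1 -> [0, 1, 0, -4, 1, 1]

Answer: 0 1 0 -4 1 1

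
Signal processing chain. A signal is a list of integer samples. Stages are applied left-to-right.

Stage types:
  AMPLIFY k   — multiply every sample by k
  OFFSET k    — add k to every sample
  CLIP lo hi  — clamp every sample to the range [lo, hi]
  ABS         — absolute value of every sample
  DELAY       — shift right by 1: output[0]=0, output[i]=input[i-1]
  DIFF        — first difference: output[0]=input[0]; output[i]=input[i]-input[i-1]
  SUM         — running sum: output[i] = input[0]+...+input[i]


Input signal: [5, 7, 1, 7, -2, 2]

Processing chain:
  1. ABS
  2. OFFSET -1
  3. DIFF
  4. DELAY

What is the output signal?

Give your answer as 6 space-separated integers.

Answer: 0 4 2 -6 6 -5

Derivation:
Input: [5, 7, 1, 7, -2, 2]
Stage 1 (ABS): |5|=5, |7|=7, |1|=1, |7|=7, |-2|=2, |2|=2 -> [5, 7, 1, 7, 2, 2]
Stage 2 (OFFSET -1): 5+-1=4, 7+-1=6, 1+-1=0, 7+-1=6, 2+-1=1, 2+-1=1 -> [4, 6, 0, 6, 1, 1]
Stage 3 (DIFF): s[0]=4, 6-4=2, 0-6=-6, 6-0=6, 1-6=-5, 1-1=0 -> [4, 2, -6, 6, -5, 0]
Stage 4 (DELAY): [0, 4, 2, -6, 6, -5] = [0, 4, 2, -6, 6, -5] -> [0, 4, 2, -6, 6, -5]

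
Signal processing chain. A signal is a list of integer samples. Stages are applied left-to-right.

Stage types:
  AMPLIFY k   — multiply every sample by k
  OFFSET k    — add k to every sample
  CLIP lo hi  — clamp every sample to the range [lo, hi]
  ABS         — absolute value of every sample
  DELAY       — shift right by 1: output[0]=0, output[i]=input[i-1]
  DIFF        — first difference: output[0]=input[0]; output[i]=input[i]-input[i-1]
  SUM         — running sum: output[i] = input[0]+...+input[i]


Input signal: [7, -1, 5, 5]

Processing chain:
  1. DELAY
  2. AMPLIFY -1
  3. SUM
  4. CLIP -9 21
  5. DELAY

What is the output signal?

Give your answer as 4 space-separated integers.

Answer: 0 0 -7 -6

Derivation:
Input: [7, -1, 5, 5]
Stage 1 (DELAY): [0, 7, -1, 5] = [0, 7, -1, 5] -> [0, 7, -1, 5]
Stage 2 (AMPLIFY -1): 0*-1=0, 7*-1=-7, -1*-1=1, 5*-1=-5 -> [0, -7, 1, -5]
Stage 3 (SUM): sum[0..0]=0, sum[0..1]=-7, sum[0..2]=-6, sum[0..3]=-11 -> [0, -7, -6, -11]
Stage 4 (CLIP -9 21): clip(0,-9,21)=0, clip(-7,-9,21)=-7, clip(-6,-9,21)=-6, clip(-11,-9,21)=-9 -> [0, -7, -6, -9]
Stage 5 (DELAY): [0, 0, -7, -6] = [0, 0, -7, -6] -> [0, 0, -7, -6]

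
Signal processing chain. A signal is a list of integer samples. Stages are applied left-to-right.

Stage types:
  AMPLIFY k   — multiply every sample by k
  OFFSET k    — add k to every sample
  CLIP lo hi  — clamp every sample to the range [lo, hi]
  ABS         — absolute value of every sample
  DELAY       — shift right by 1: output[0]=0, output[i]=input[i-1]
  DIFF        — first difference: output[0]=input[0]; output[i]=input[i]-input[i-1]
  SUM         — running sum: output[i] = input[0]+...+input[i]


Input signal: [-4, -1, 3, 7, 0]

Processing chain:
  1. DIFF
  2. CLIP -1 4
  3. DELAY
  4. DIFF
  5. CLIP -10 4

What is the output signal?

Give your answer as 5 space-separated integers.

Answer: 0 -1 4 1 0

Derivation:
Input: [-4, -1, 3, 7, 0]
Stage 1 (DIFF): s[0]=-4, -1--4=3, 3--1=4, 7-3=4, 0-7=-7 -> [-4, 3, 4, 4, -7]
Stage 2 (CLIP -1 4): clip(-4,-1,4)=-1, clip(3,-1,4)=3, clip(4,-1,4)=4, clip(4,-1,4)=4, clip(-7,-1,4)=-1 -> [-1, 3, 4, 4, -1]
Stage 3 (DELAY): [0, -1, 3, 4, 4] = [0, -1, 3, 4, 4] -> [0, -1, 3, 4, 4]
Stage 4 (DIFF): s[0]=0, -1-0=-1, 3--1=4, 4-3=1, 4-4=0 -> [0, -1, 4, 1, 0]
Stage 5 (CLIP -10 4): clip(0,-10,4)=0, clip(-1,-10,4)=-1, clip(4,-10,4)=4, clip(1,-10,4)=1, clip(0,-10,4)=0 -> [0, -1, 4, 1, 0]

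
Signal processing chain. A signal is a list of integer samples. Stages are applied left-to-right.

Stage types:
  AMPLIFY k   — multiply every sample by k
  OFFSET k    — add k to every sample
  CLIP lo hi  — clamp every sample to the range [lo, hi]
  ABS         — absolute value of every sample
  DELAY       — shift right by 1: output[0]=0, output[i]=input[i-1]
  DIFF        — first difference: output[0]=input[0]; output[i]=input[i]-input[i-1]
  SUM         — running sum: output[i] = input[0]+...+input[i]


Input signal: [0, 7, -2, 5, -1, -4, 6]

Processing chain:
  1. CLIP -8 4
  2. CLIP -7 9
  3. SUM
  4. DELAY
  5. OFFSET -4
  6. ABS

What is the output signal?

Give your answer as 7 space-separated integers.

Answer: 4 4 0 2 2 1 3

Derivation:
Input: [0, 7, -2, 5, -1, -4, 6]
Stage 1 (CLIP -8 4): clip(0,-8,4)=0, clip(7,-8,4)=4, clip(-2,-8,4)=-2, clip(5,-8,4)=4, clip(-1,-8,4)=-1, clip(-4,-8,4)=-4, clip(6,-8,4)=4 -> [0, 4, -2, 4, -1, -4, 4]
Stage 2 (CLIP -7 9): clip(0,-7,9)=0, clip(4,-7,9)=4, clip(-2,-7,9)=-2, clip(4,-7,9)=4, clip(-1,-7,9)=-1, clip(-4,-7,9)=-4, clip(4,-7,9)=4 -> [0, 4, -2, 4, -1, -4, 4]
Stage 3 (SUM): sum[0..0]=0, sum[0..1]=4, sum[0..2]=2, sum[0..3]=6, sum[0..4]=5, sum[0..5]=1, sum[0..6]=5 -> [0, 4, 2, 6, 5, 1, 5]
Stage 4 (DELAY): [0, 0, 4, 2, 6, 5, 1] = [0, 0, 4, 2, 6, 5, 1] -> [0, 0, 4, 2, 6, 5, 1]
Stage 5 (OFFSET -4): 0+-4=-4, 0+-4=-4, 4+-4=0, 2+-4=-2, 6+-4=2, 5+-4=1, 1+-4=-3 -> [-4, -4, 0, -2, 2, 1, -3]
Stage 6 (ABS): |-4|=4, |-4|=4, |0|=0, |-2|=2, |2|=2, |1|=1, |-3|=3 -> [4, 4, 0, 2, 2, 1, 3]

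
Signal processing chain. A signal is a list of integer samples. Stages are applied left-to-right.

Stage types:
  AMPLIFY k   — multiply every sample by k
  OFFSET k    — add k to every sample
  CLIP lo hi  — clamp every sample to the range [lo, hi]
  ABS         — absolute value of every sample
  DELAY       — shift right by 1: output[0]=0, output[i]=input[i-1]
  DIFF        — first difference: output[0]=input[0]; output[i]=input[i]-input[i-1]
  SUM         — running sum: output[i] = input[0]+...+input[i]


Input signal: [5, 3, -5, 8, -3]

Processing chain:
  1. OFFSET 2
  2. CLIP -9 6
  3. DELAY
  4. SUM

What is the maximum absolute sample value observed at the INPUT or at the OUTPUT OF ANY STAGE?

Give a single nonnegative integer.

Answer: 14

Derivation:
Input: [5, 3, -5, 8, -3] (max |s|=8)
Stage 1 (OFFSET 2): 5+2=7, 3+2=5, -5+2=-3, 8+2=10, -3+2=-1 -> [7, 5, -3, 10, -1] (max |s|=10)
Stage 2 (CLIP -9 6): clip(7,-9,6)=6, clip(5,-9,6)=5, clip(-3,-9,6)=-3, clip(10,-9,6)=6, clip(-1,-9,6)=-1 -> [6, 5, -3, 6, -1] (max |s|=6)
Stage 3 (DELAY): [0, 6, 5, -3, 6] = [0, 6, 5, -3, 6] -> [0, 6, 5, -3, 6] (max |s|=6)
Stage 4 (SUM): sum[0..0]=0, sum[0..1]=6, sum[0..2]=11, sum[0..3]=8, sum[0..4]=14 -> [0, 6, 11, 8, 14] (max |s|=14)
Overall max amplitude: 14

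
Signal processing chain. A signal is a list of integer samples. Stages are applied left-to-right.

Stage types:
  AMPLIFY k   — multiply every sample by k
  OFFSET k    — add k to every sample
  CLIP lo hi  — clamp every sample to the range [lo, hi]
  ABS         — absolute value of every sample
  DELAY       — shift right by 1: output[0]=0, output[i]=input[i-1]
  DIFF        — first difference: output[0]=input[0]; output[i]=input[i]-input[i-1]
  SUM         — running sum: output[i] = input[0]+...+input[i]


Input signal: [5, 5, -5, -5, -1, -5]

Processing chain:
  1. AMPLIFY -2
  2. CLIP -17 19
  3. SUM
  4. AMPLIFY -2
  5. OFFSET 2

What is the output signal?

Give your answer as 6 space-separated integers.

Input: [5, 5, -5, -5, -1, -5]
Stage 1 (AMPLIFY -2): 5*-2=-10, 5*-2=-10, -5*-2=10, -5*-2=10, -1*-2=2, -5*-2=10 -> [-10, -10, 10, 10, 2, 10]
Stage 2 (CLIP -17 19): clip(-10,-17,19)=-10, clip(-10,-17,19)=-10, clip(10,-17,19)=10, clip(10,-17,19)=10, clip(2,-17,19)=2, clip(10,-17,19)=10 -> [-10, -10, 10, 10, 2, 10]
Stage 3 (SUM): sum[0..0]=-10, sum[0..1]=-20, sum[0..2]=-10, sum[0..3]=0, sum[0..4]=2, sum[0..5]=12 -> [-10, -20, -10, 0, 2, 12]
Stage 4 (AMPLIFY -2): -10*-2=20, -20*-2=40, -10*-2=20, 0*-2=0, 2*-2=-4, 12*-2=-24 -> [20, 40, 20, 0, -4, -24]
Stage 5 (OFFSET 2): 20+2=22, 40+2=42, 20+2=22, 0+2=2, -4+2=-2, -24+2=-22 -> [22, 42, 22, 2, -2, -22]

Answer: 22 42 22 2 -2 -22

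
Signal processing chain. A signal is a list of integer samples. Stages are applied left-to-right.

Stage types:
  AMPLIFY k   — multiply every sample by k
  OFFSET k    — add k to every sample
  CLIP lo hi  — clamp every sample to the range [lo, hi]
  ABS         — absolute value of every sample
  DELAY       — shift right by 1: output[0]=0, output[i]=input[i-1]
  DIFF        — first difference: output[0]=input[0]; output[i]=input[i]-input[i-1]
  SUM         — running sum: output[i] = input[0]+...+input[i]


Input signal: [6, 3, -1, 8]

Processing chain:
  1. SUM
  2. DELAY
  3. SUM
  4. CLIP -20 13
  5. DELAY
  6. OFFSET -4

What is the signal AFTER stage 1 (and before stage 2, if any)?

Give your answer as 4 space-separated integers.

Answer: 6 9 8 16

Derivation:
Input: [6, 3, -1, 8]
Stage 1 (SUM): sum[0..0]=6, sum[0..1]=9, sum[0..2]=8, sum[0..3]=16 -> [6, 9, 8, 16]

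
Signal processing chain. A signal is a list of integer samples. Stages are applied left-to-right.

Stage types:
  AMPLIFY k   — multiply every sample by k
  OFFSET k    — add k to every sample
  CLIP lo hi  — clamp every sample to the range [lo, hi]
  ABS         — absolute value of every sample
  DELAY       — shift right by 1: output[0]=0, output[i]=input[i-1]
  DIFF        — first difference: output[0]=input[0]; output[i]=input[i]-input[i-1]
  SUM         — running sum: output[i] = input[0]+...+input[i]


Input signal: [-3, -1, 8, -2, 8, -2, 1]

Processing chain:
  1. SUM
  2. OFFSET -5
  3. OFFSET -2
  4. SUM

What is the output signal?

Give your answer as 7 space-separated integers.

Input: [-3, -1, 8, -2, 8, -2, 1]
Stage 1 (SUM): sum[0..0]=-3, sum[0..1]=-4, sum[0..2]=4, sum[0..3]=2, sum[0..4]=10, sum[0..5]=8, sum[0..6]=9 -> [-3, -4, 4, 2, 10, 8, 9]
Stage 2 (OFFSET -5): -3+-5=-8, -4+-5=-9, 4+-5=-1, 2+-5=-3, 10+-5=5, 8+-5=3, 9+-5=4 -> [-8, -9, -1, -3, 5, 3, 4]
Stage 3 (OFFSET -2): -8+-2=-10, -9+-2=-11, -1+-2=-3, -3+-2=-5, 5+-2=3, 3+-2=1, 4+-2=2 -> [-10, -11, -3, -5, 3, 1, 2]
Stage 4 (SUM): sum[0..0]=-10, sum[0..1]=-21, sum[0..2]=-24, sum[0..3]=-29, sum[0..4]=-26, sum[0..5]=-25, sum[0..6]=-23 -> [-10, -21, -24, -29, -26, -25, -23]

Answer: -10 -21 -24 -29 -26 -25 -23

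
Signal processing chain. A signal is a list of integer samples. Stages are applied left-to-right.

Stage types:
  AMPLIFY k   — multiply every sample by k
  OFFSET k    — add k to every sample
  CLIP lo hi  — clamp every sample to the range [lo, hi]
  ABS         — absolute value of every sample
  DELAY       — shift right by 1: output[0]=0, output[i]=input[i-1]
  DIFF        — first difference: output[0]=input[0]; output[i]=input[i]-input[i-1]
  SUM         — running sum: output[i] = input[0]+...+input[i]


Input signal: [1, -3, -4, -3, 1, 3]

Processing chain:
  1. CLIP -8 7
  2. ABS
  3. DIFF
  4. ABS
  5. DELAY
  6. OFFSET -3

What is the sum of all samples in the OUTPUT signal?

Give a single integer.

Answer: -11

Derivation:
Input: [1, -3, -4, -3, 1, 3]
Stage 1 (CLIP -8 7): clip(1,-8,7)=1, clip(-3,-8,7)=-3, clip(-4,-8,7)=-4, clip(-3,-8,7)=-3, clip(1,-8,7)=1, clip(3,-8,7)=3 -> [1, -3, -4, -3, 1, 3]
Stage 2 (ABS): |1|=1, |-3|=3, |-4|=4, |-3|=3, |1|=1, |3|=3 -> [1, 3, 4, 3, 1, 3]
Stage 3 (DIFF): s[0]=1, 3-1=2, 4-3=1, 3-4=-1, 1-3=-2, 3-1=2 -> [1, 2, 1, -1, -2, 2]
Stage 4 (ABS): |1|=1, |2|=2, |1|=1, |-1|=1, |-2|=2, |2|=2 -> [1, 2, 1, 1, 2, 2]
Stage 5 (DELAY): [0, 1, 2, 1, 1, 2] = [0, 1, 2, 1, 1, 2] -> [0, 1, 2, 1, 1, 2]
Stage 6 (OFFSET -3): 0+-3=-3, 1+-3=-2, 2+-3=-1, 1+-3=-2, 1+-3=-2, 2+-3=-1 -> [-3, -2, -1, -2, -2, -1]
Output sum: -11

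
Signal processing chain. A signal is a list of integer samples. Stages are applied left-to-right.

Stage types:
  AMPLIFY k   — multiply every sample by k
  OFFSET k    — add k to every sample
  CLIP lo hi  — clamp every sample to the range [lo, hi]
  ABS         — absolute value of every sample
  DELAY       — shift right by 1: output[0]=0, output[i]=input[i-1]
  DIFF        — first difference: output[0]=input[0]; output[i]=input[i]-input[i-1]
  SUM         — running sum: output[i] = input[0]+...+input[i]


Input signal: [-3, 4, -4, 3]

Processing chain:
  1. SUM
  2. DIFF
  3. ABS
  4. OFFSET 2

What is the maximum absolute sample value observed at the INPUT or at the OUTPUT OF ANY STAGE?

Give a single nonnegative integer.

Answer: 6

Derivation:
Input: [-3, 4, -4, 3] (max |s|=4)
Stage 1 (SUM): sum[0..0]=-3, sum[0..1]=1, sum[0..2]=-3, sum[0..3]=0 -> [-3, 1, -3, 0] (max |s|=3)
Stage 2 (DIFF): s[0]=-3, 1--3=4, -3-1=-4, 0--3=3 -> [-3, 4, -4, 3] (max |s|=4)
Stage 3 (ABS): |-3|=3, |4|=4, |-4|=4, |3|=3 -> [3, 4, 4, 3] (max |s|=4)
Stage 4 (OFFSET 2): 3+2=5, 4+2=6, 4+2=6, 3+2=5 -> [5, 6, 6, 5] (max |s|=6)
Overall max amplitude: 6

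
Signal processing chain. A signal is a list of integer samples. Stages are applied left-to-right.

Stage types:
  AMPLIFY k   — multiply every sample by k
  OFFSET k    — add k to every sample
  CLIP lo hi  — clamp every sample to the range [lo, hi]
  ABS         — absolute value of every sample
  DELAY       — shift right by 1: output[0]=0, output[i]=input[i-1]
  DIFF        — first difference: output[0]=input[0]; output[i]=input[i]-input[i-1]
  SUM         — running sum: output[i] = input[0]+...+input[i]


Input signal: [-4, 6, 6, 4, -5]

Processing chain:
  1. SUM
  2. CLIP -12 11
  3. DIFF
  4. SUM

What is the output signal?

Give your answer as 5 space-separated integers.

Answer: -4 2 8 11 7

Derivation:
Input: [-4, 6, 6, 4, -5]
Stage 1 (SUM): sum[0..0]=-4, sum[0..1]=2, sum[0..2]=8, sum[0..3]=12, sum[0..4]=7 -> [-4, 2, 8, 12, 7]
Stage 2 (CLIP -12 11): clip(-4,-12,11)=-4, clip(2,-12,11)=2, clip(8,-12,11)=8, clip(12,-12,11)=11, clip(7,-12,11)=7 -> [-4, 2, 8, 11, 7]
Stage 3 (DIFF): s[0]=-4, 2--4=6, 8-2=6, 11-8=3, 7-11=-4 -> [-4, 6, 6, 3, -4]
Stage 4 (SUM): sum[0..0]=-4, sum[0..1]=2, sum[0..2]=8, sum[0..3]=11, sum[0..4]=7 -> [-4, 2, 8, 11, 7]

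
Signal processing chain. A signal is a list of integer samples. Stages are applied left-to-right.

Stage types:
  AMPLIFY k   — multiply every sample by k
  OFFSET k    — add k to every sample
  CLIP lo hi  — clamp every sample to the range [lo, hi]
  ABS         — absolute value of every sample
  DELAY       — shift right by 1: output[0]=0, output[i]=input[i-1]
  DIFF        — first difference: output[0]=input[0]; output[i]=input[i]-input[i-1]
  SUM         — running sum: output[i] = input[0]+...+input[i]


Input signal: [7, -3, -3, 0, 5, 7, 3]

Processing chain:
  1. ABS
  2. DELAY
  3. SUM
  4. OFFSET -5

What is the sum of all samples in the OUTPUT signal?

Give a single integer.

Answer: 51

Derivation:
Input: [7, -3, -3, 0, 5, 7, 3]
Stage 1 (ABS): |7|=7, |-3|=3, |-3|=3, |0|=0, |5|=5, |7|=7, |3|=3 -> [7, 3, 3, 0, 5, 7, 3]
Stage 2 (DELAY): [0, 7, 3, 3, 0, 5, 7] = [0, 7, 3, 3, 0, 5, 7] -> [0, 7, 3, 3, 0, 5, 7]
Stage 3 (SUM): sum[0..0]=0, sum[0..1]=7, sum[0..2]=10, sum[0..3]=13, sum[0..4]=13, sum[0..5]=18, sum[0..6]=25 -> [0, 7, 10, 13, 13, 18, 25]
Stage 4 (OFFSET -5): 0+-5=-5, 7+-5=2, 10+-5=5, 13+-5=8, 13+-5=8, 18+-5=13, 25+-5=20 -> [-5, 2, 5, 8, 8, 13, 20]
Output sum: 51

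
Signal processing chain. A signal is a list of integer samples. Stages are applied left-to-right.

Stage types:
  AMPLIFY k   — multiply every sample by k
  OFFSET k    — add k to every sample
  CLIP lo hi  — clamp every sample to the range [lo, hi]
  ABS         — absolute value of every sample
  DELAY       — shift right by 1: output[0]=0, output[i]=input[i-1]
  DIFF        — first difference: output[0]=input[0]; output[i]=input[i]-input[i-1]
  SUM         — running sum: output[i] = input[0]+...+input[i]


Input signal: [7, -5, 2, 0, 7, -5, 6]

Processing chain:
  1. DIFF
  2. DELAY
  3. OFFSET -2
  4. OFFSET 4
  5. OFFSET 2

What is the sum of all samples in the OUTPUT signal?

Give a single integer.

Answer: 23

Derivation:
Input: [7, -5, 2, 0, 7, -5, 6]
Stage 1 (DIFF): s[0]=7, -5-7=-12, 2--5=7, 0-2=-2, 7-0=7, -5-7=-12, 6--5=11 -> [7, -12, 7, -2, 7, -12, 11]
Stage 2 (DELAY): [0, 7, -12, 7, -2, 7, -12] = [0, 7, -12, 7, -2, 7, -12] -> [0, 7, -12, 7, -2, 7, -12]
Stage 3 (OFFSET -2): 0+-2=-2, 7+-2=5, -12+-2=-14, 7+-2=5, -2+-2=-4, 7+-2=5, -12+-2=-14 -> [-2, 5, -14, 5, -4, 5, -14]
Stage 4 (OFFSET 4): -2+4=2, 5+4=9, -14+4=-10, 5+4=9, -4+4=0, 5+4=9, -14+4=-10 -> [2, 9, -10, 9, 0, 9, -10]
Stage 5 (OFFSET 2): 2+2=4, 9+2=11, -10+2=-8, 9+2=11, 0+2=2, 9+2=11, -10+2=-8 -> [4, 11, -8, 11, 2, 11, -8]
Output sum: 23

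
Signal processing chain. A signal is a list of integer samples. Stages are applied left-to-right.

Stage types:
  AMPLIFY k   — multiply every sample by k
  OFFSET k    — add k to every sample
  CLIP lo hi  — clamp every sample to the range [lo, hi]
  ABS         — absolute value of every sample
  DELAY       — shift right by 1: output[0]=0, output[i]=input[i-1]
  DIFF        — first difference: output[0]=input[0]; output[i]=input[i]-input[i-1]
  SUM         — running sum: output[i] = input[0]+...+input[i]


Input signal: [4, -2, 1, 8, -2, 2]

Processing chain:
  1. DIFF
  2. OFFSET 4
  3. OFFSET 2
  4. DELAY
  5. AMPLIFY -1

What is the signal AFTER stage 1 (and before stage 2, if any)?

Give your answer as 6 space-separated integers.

Answer: 4 -6 3 7 -10 4

Derivation:
Input: [4, -2, 1, 8, -2, 2]
Stage 1 (DIFF): s[0]=4, -2-4=-6, 1--2=3, 8-1=7, -2-8=-10, 2--2=4 -> [4, -6, 3, 7, -10, 4]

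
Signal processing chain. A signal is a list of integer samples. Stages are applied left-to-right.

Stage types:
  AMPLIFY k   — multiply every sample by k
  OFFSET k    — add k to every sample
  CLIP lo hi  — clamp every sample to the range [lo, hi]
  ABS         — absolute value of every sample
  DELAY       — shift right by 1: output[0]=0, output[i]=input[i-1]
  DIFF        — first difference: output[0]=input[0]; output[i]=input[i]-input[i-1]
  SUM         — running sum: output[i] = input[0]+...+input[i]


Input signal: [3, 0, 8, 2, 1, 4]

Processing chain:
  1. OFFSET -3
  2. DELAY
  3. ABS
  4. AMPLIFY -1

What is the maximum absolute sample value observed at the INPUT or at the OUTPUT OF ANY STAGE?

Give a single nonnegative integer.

Answer: 8

Derivation:
Input: [3, 0, 8, 2, 1, 4] (max |s|=8)
Stage 1 (OFFSET -3): 3+-3=0, 0+-3=-3, 8+-3=5, 2+-3=-1, 1+-3=-2, 4+-3=1 -> [0, -3, 5, -1, -2, 1] (max |s|=5)
Stage 2 (DELAY): [0, 0, -3, 5, -1, -2] = [0, 0, -3, 5, -1, -2] -> [0, 0, -3, 5, -1, -2] (max |s|=5)
Stage 3 (ABS): |0|=0, |0|=0, |-3|=3, |5|=5, |-1|=1, |-2|=2 -> [0, 0, 3, 5, 1, 2] (max |s|=5)
Stage 4 (AMPLIFY -1): 0*-1=0, 0*-1=0, 3*-1=-3, 5*-1=-5, 1*-1=-1, 2*-1=-2 -> [0, 0, -3, -5, -1, -2] (max |s|=5)
Overall max amplitude: 8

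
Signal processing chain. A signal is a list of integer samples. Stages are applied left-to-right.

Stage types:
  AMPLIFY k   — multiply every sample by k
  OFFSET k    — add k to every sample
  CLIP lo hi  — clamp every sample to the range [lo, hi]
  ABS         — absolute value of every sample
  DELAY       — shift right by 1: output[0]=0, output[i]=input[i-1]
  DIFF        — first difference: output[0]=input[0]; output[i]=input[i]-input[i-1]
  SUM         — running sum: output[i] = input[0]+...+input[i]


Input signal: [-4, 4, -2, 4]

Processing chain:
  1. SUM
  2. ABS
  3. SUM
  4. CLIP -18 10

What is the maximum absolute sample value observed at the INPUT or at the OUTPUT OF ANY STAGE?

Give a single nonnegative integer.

Answer: 8

Derivation:
Input: [-4, 4, -2, 4] (max |s|=4)
Stage 1 (SUM): sum[0..0]=-4, sum[0..1]=0, sum[0..2]=-2, sum[0..3]=2 -> [-4, 0, -2, 2] (max |s|=4)
Stage 2 (ABS): |-4|=4, |0|=0, |-2|=2, |2|=2 -> [4, 0, 2, 2] (max |s|=4)
Stage 3 (SUM): sum[0..0]=4, sum[0..1]=4, sum[0..2]=6, sum[0..3]=8 -> [4, 4, 6, 8] (max |s|=8)
Stage 4 (CLIP -18 10): clip(4,-18,10)=4, clip(4,-18,10)=4, clip(6,-18,10)=6, clip(8,-18,10)=8 -> [4, 4, 6, 8] (max |s|=8)
Overall max amplitude: 8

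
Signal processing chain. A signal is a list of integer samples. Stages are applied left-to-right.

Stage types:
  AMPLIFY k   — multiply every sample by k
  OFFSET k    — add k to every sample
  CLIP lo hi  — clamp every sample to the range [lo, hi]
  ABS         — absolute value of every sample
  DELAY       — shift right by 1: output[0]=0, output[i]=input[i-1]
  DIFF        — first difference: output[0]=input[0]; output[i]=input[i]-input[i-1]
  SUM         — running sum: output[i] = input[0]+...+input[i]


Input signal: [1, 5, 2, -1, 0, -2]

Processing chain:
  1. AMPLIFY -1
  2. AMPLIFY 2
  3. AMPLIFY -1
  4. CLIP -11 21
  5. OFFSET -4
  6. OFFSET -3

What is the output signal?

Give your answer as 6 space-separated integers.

Input: [1, 5, 2, -1, 0, -2]
Stage 1 (AMPLIFY -1): 1*-1=-1, 5*-1=-5, 2*-1=-2, -1*-1=1, 0*-1=0, -2*-1=2 -> [-1, -5, -2, 1, 0, 2]
Stage 2 (AMPLIFY 2): -1*2=-2, -5*2=-10, -2*2=-4, 1*2=2, 0*2=0, 2*2=4 -> [-2, -10, -4, 2, 0, 4]
Stage 3 (AMPLIFY -1): -2*-1=2, -10*-1=10, -4*-1=4, 2*-1=-2, 0*-1=0, 4*-1=-4 -> [2, 10, 4, -2, 0, -4]
Stage 4 (CLIP -11 21): clip(2,-11,21)=2, clip(10,-11,21)=10, clip(4,-11,21)=4, clip(-2,-11,21)=-2, clip(0,-11,21)=0, clip(-4,-11,21)=-4 -> [2, 10, 4, -2, 0, -4]
Stage 5 (OFFSET -4): 2+-4=-2, 10+-4=6, 4+-4=0, -2+-4=-6, 0+-4=-4, -4+-4=-8 -> [-2, 6, 0, -6, -4, -8]
Stage 6 (OFFSET -3): -2+-3=-5, 6+-3=3, 0+-3=-3, -6+-3=-9, -4+-3=-7, -8+-3=-11 -> [-5, 3, -3, -9, -7, -11]

Answer: -5 3 -3 -9 -7 -11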